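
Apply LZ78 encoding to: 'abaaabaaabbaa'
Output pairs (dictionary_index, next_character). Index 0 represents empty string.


LZ78 encoding steps:
Dictionary: {0: ''}
Step 1: w='' (idx 0), next='a' -> output (0, 'a'), add 'a' as idx 1
Step 2: w='' (idx 0), next='b' -> output (0, 'b'), add 'b' as idx 2
Step 3: w='a' (idx 1), next='a' -> output (1, 'a'), add 'aa' as idx 3
Step 4: w='a' (idx 1), next='b' -> output (1, 'b'), add 'ab' as idx 4
Step 5: w='aa' (idx 3), next='a' -> output (3, 'a'), add 'aaa' as idx 5
Step 6: w='b' (idx 2), next='b' -> output (2, 'b'), add 'bb' as idx 6
Step 7: w='aa' (idx 3), end of input -> output (3, '')


Encoded: [(0, 'a'), (0, 'b'), (1, 'a'), (1, 'b'), (3, 'a'), (2, 'b'), (3, '')]


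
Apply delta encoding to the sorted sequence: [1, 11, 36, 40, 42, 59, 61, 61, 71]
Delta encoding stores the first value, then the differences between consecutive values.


First value: 1
Deltas:
  11 - 1 = 10
  36 - 11 = 25
  40 - 36 = 4
  42 - 40 = 2
  59 - 42 = 17
  61 - 59 = 2
  61 - 61 = 0
  71 - 61 = 10


Delta encoded: [1, 10, 25, 4, 2, 17, 2, 0, 10]


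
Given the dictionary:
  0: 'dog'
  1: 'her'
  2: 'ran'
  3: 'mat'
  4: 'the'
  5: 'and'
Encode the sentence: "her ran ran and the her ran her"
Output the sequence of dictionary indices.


Look up each word in the dictionary:
  'her' -> 1
  'ran' -> 2
  'ran' -> 2
  'and' -> 5
  'the' -> 4
  'her' -> 1
  'ran' -> 2
  'her' -> 1

Encoded: [1, 2, 2, 5, 4, 1, 2, 1]


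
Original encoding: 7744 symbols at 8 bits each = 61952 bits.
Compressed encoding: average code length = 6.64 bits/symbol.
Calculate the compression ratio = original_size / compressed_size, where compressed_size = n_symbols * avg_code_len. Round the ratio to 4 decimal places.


original_size = n_symbols * orig_bits = 7744 * 8 = 61952 bits
compressed_size = n_symbols * avg_code_len = 7744 * 6.64 = 51420.16 bits
ratio = original_size / compressed_size = 61952 / 51420.16 = 1.2048

Compression ratio = 1.2048


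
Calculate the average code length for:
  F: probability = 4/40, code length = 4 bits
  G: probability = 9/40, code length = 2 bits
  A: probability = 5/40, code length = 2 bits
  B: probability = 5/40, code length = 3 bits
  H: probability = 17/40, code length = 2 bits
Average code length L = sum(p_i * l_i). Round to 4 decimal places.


Weighted contributions p_i * l_i:
  F: (4/40) * 4 = 16/40
  G: (9/40) * 2 = 18/40
  A: (5/40) * 2 = 10/40
  B: (5/40) * 3 = 15/40
  H: (17/40) * 2 = 34/40
Sum = (16 + 18 + 10 + 15 + 34)/40 = 93/40

L = 93/40 = 2.3250 bits/symbol


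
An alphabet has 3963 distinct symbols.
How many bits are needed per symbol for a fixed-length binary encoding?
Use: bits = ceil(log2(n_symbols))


log2(3963) = 11.9524
Bracket: 2^11 = 2048 < 3963 <= 2^12 = 4096
So ceil(log2(3963)) = 12

bits = ceil(log2(3963)) = ceil(11.9524) = 12 bits


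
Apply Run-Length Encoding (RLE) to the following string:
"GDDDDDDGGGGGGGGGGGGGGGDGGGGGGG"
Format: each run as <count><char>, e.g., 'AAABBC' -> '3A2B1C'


Scanning runs left to right:
  i=0: run of 'G' x 1 -> '1G'
  i=1: run of 'D' x 6 -> '6D'
  i=7: run of 'G' x 15 -> '15G'
  i=22: run of 'D' x 1 -> '1D'
  i=23: run of 'G' x 7 -> '7G'

RLE = 1G6D15G1D7G


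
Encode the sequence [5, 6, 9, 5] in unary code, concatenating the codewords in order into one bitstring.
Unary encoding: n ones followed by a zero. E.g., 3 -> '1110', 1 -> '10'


Encode each number as n ones followed by a terminating 0:
  5 -> 111110 (6 bits)
  6 -> 1111110 (7 bits)
  9 -> 1111111110 (10 bits)
  5 -> 111110 (6 bits)
Total length = 6 + 7 + 10 + 6 = 29 bits.

Unary([5, 6, 9, 5]) = 11111011111101111111110111110 (29 bits)


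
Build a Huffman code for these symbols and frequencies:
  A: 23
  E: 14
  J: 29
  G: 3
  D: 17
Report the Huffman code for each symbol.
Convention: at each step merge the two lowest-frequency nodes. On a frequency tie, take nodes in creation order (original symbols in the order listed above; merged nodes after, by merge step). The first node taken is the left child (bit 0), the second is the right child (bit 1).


Huffman tree construction:
Step 1: Merge G(3) + E(14) = 17
Step 2: Merge D(17) + (G+E)(17) = 34
Step 3: Merge A(23) + J(29) = 52
Step 4: Merge (D+(G+E))(34) + (A+J)(52) = 86
Read each symbol's code off the tree from the root (left child = 0, right child = 1).

Codes:
  A: 10 (length 2)
  E: 011 (length 3)
  J: 11 (length 2)
  G: 010 (length 3)
  D: 00 (length 2)
Average code length: 189/86 = 2.1977 bits/symbol


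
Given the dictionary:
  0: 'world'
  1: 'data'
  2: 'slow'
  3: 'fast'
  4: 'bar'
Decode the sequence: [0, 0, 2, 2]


Look up each index in the dictionary:
  0 -> 'world'
  0 -> 'world'
  2 -> 'slow'
  2 -> 'slow'

Decoded: "world world slow slow"


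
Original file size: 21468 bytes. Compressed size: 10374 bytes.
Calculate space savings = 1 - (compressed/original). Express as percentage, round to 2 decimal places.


ratio = compressed/original = 10374/21468 = 0.483231
savings = 1 - ratio = 1 - 0.483231 = 0.516769
as a percentage: 0.516769 * 100 = 51.68%

Space savings = 1 - 10374/21468 = 51.68%


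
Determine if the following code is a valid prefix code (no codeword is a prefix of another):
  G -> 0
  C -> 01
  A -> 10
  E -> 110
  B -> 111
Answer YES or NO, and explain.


Checking each pair (does one codeword prefix another?):
  G='0' vs C='01': prefix -- VIOLATION

NO -- this is NOT a valid prefix code. G (0) is a prefix of C (01).


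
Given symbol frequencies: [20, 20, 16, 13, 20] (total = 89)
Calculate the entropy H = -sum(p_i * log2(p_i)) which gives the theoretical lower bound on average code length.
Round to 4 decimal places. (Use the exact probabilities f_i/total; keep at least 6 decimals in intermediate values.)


Per-symbol terms -p_i * log2(p_i) with p_i = f_i/89:
  p = 20/89 = 0.224719: log2(p) = -2.153805, -p*log2(p) = 0.484001
  p = 20/89 = 0.224719: log2(p) = -2.153805, -p*log2(p) = 0.484001
  p = 16/89 = 0.179775: log2(p) = -2.475733, -p*log2(p) = 0.445076
  p = 13/89 = 0.146067: log2(p) = -2.775294, -p*log2(p) = 0.405380
  p = 20/89 = 0.224719: log2(p) = -2.153805, -p*log2(p) = 0.484001
H = 0.484001 + 0.484001 + 0.445076 + 0.405380 + 0.484001 = 2.302459

H = 2.3025 bits/symbol


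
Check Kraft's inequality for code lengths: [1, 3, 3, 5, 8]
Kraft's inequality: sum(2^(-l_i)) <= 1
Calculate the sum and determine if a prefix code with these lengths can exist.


Sum = 2^(-1) + 2^(-3) + 2^(-3) + 2^(-5) + 2^(-8)
    = 0.5 + 0.125 + 0.125 + 0.03125 + 0.00390625
    = 201/256 = 0.78515625
Since 0.78515625 <= 1, Kraft's inequality IS satisfied.
A prefix code with these lengths CAN exist.

Kraft sum = 0.78515625. Satisfied.


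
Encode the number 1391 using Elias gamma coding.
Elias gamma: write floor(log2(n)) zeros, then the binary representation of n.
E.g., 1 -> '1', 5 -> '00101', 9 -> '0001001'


num_bits = floor(log2(1391)) + 1 = 11
leading_zeros = num_bits - 1 = 10
binary(1391) = 10101101111

Elias gamma(1391) = '0000000000' + '10101101111' = 000000000010101101111 (21 bits)


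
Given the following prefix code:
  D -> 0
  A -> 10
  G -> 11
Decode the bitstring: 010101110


Decoding step by step:
Bits 0 -> D
Bits 10 -> A
Bits 10 -> A
Bits 11 -> G
Bits 10 -> A


Decoded message: DAAGA


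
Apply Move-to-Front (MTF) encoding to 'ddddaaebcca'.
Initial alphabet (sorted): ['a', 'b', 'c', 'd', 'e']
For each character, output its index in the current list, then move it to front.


MTF encoding:
'd': index 3 in ['a', 'b', 'c', 'd', 'e'] -> ['d', 'a', 'b', 'c', 'e']
'd': index 0 in ['d', 'a', 'b', 'c', 'e'] -> ['d', 'a', 'b', 'c', 'e']
'd': index 0 in ['d', 'a', 'b', 'c', 'e'] -> ['d', 'a', 'b', 'c', 'e']
'd': index 0 in ['d', 'a', 'b', 'c', 'e'] -> ['d', 'a', 'b', 'c', 'e']
'a': index 1 in ['d', 'a', 'b', 'c', 'e'] -> ['a', 'd', 'b', 'c', 'e']
'a': index 0 in ['a', 'd', 'b', 'c', 'e'] -> ['a', 'd', 'b', 'c', 'e']
'e': index 4 in ['a', 'd', 'b', 'c', 'e'] -> ['e', 'a', 'd', 'b', 'c']
'b': index 3 in ['e', 'a', 'd', 'b', 'c'] -> ['b', 'e', 'a', 'd', 'c']
'c': index 4 in ['b', 'e', 'a', 'd', 'c'] -> ['c', 'b', 'e', 'a', 'd']
'c': index 0 in ['c', 'b', 'e', 'a', 'd'] -> ['c', 'b', 'e', 'a', 'd']
'a': index 3 in ['c', 'b', 'e', 'a', 'd'] -> ['a', 'c', 'b', 'e', 'd']


Output: [3, 0, 0, 0, 1, 0, 4, 3, 4, 0, 3]


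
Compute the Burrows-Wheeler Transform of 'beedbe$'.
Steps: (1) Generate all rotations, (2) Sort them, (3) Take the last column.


Rotations (sorted):
  0: $beedbe -> last char: e
  1: be$beed -> last char: d
  2: beedbe$ -> last char: $
  3: dbe$bee -> last char: e
  4: e$beedb -> last char: b
  5: edbe$be -> last char: e
  6: eedbe$b -> last char: b


BWT = ed$ebeb


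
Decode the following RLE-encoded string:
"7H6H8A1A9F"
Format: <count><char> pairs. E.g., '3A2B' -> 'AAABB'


Expanding each <count><char> pair:
  7H -> 'HHHHHHH'
  6H -> 'HHHHHH'
  8A -> 'AAAAAAAA'
  1A -> 'A'
  9F -> 'FFFFFFFFF'

Decoded = HHHHHHHHHHHHHAAAAAAAAAFFFFFFFFF


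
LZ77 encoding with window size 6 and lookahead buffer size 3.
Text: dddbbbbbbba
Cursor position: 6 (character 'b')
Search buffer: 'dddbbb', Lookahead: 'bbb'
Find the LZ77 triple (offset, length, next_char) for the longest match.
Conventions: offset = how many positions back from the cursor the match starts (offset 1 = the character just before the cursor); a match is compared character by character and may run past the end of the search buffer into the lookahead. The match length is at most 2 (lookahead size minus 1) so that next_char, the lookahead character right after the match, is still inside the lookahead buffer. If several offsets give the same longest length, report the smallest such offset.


Try each offset into the search buffer:
  offset=1 (pos 5, char 'b'): match length 2
  offset=2 (pos 4, char 'b'): match length 2
  offset=3 (pos 3, char 'b'): match length 2
  offset=4 (pos 2, char 'd'): match length 0
  offset=5 (pos 1, char 'd'): match length 0
  offset=6 (pos 0, char 'd'): match length 0
Longest match has length 2, found at offsets 1, 2, 3; take the smallest, offset 1.
next_char = character at position 6 + 2 = 8 -> 'b'

Best match: offset=1, length=2 (matching 'bb' starting at position 5)
LZ77 triple: (1, 2, 'b')


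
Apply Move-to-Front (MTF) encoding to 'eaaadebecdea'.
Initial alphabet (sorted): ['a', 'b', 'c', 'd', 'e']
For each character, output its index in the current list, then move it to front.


MTF encoding:
'e': index 4 in ['a', 'b', 'c', 'd', 'e'] -> ['e', 'a', 'b', 'c', 'd']
'a': index 1 in ['e', 'a', 'b', 'c', 'd'] -> ['a', 'e', 'b', 'c', 'd']
'a': index 0 in ['a', 'e', 'b', 'c', 'd'] -> ['a', 'e', 'b', 'c', 'd']
'a': index 0 in ['a', 'e', 'b', 'c', 'd'] -> ['a', 'e', 'b', 'c', 'd']
'd': index 4 in ['a', 'e', 'b', 'c', 'd'] -> ['d', 'a', 'e', 'b', 'c']
'e': index 2 in ['d', 'a', 'e', 'b', 'c'] -> ['e', 'd', 'a', 'b', 'c']
'b': index 3 in ['e', 'd', 'a', 'b', 'c'] -> ['b', 'e', 'd', 'a', 'c']
'e': index 1 in ['b', 'e', 'd', 'a', 'c'] -> ['e', 'b', 'd', 'a', 'c']
'c': index 4 in ['e', 'b', 'd', 'a', 'c'] -> ['c', 'e', 'b', 'd', 'a']
'd': index 3 in ['c', 'e', 'b', 'd', 'a'] -> ['d', 'c', 'e', 'b', 'a']
'e': index 2 in ['d', 'c', 'e', 'b', 'a'] -> ['e', 'd', 'c', 'b', 'a']
'a': index 4 in ['e', 'd', 'c', 'b', 'a'] -> ['a', 'e', 'd', 'c', 'b']


Output: [4, 1, 0, 0, 4, 2, 3, 1, 4, 3, 2, 4]


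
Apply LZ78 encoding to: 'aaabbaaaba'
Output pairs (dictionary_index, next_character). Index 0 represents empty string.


LZ78 encoding steps:
Dictionary: {0: ''}
Step 1: w='' (idx 0), next='a' -> output (0, 'a'), add 'a' as idx 1
Step 2: w='a' (idx 1), next='a' -> output (1, 'a'), add 'aa' as idx 2
Step 3: w='' (idx 0), next='b' -> output (0, 'b'), add 'b' as idx 3
Step 4: w='b' (idx 3), next='a' -> output (3, 'a'), add 'ba' as idx 4
Step 5: w='aa' (idx 2), next='b' -> output (2, 'b'), add 'aab' as idx 5
Step 6: w='a' (idx 1), end of input -> output (1, '')


Encoded: [(0, 'a'), (1, 'a'), (0, 'b'), (3, 'a'), (2, 'b'), (1, '')]


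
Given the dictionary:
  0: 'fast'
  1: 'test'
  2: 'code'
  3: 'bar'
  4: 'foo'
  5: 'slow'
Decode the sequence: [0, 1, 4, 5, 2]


Look up each index in the dictionary:
  0 -> 'fast'
  1 -> 'test'
  4 -> 'foo'
  5 -> 'slow'
  2 -> 'code'

Decoded: "fast test foo slow code"


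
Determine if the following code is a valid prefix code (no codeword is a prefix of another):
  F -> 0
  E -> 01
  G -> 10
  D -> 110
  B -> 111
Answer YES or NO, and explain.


Checking each pair (does one codeword prefix another?):
  F='0' vs E='01': prefix -- VIOLATION

NO -- this is NOT a valid prefix code. F (0) is a prefix of E (01).


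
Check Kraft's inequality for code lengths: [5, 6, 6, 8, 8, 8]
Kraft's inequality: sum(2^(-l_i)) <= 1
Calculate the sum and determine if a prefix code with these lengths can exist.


Sum = 2^(-5) + 2^(-6) + 2^(-6) + 2^(-8) + 2^(-8) + 2^(-8)
    = 0.03125 + 0.015625 + 0.015625 + 0.00390625 + 0.00390625 + 0.00390625
    = 19/256 = 0.07421875
Since 0.07421875 <= 1, Kraft's inequality IS satisfied.
A prefix code with these lengths CAN exist.

Kraft sum = 0.07421875. Satisfied.


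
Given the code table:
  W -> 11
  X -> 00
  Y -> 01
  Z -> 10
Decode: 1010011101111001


Decoding:
10 -> Z
10 -> Z
01 -> Y
11 -> W
01 -> Y
11 -> W
10 -> Z
01 -> Y


Result: ZZYWYWZY


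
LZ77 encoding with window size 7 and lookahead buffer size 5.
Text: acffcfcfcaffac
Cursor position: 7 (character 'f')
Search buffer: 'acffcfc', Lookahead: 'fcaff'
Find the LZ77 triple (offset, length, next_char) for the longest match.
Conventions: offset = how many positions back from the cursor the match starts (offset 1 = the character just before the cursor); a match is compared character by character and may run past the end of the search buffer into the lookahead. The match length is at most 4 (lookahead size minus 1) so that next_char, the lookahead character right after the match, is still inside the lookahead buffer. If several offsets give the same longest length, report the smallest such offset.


Try each offset into the search buffer:
  offset=1 (pos 6, char 'c'): match length 0
  offset=2 (pos 5, char 'f'): match length 2
  offset=3 (pos 4, char 'c'): match length 0
  offset=4 (pos 3, char 'f'): match length 2
  offset=5 (pos 2, char 'f'): match length 1
  offset=6 (pos 1, char 'c'): match length 0
  offset=7 (pos 0, char 'a'): match length 0
Longest match has length 2, found at offsets 2, 4; take the smallest, offset 2.
next_char = character at position 7 + 2 = 9 -> 'a'

Best match: offset=2, length=2 (matching 'fc' starting at position 5)
LZ77 triple: (2, 2, 'a')


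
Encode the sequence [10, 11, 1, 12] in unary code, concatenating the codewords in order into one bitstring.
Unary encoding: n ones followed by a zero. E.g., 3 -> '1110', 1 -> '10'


Encode each number as n ones followed by a terminating 0:
  10 -> 11111111110 (11 bits)
  11 -> 111111111110 (12 bits)
  1 -> 10 (2 bits)
  12 -> 1111111111110 (13 bits)
Total length = 11 + 12 + 2 + 13 = 38 bits.

Unary([10, 11, 1, 12]) = 11111111110111111111110101111111111110 (38 bits)


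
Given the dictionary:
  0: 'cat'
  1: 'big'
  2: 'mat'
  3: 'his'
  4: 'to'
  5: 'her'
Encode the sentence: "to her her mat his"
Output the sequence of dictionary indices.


Look up each word in the dictionary:
  'to' -> 4
  'her' -> 5
  'her' -> 5
  'mat' -> 2
  'his' -> 3

Encoded: [4, 5, 5, 2, 3]


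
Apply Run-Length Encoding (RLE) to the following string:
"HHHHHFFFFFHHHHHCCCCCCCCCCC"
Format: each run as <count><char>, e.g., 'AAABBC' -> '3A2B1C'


Scanning runs left to right:
  i=0: run of 'H' x 5 -> '5H'
  i=5: run of 'F' x 5 -> '5F'
  i=10: run of 'H' x 5 -> '5H'
  i=15: run of 'C' x 11 -> '11C'

RLE = 5H5F5H11C


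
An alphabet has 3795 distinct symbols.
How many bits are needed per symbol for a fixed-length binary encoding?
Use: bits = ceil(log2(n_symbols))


log2(3795) = 11.8899
Bracket: 2^11 = 2048 < 3795 <= 2^12 = 4096
So ceil(log2(3795)) = 12

bits = ceil(log2(3795)) = ceil(11.8899) = 12 bits


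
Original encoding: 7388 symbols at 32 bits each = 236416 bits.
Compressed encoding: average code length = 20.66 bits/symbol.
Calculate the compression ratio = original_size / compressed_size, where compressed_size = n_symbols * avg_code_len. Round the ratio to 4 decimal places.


original_size = n_symbols * orig_bits = 7388 * 32 = 236416 bits
compressed_size = n_symbols * avg_code_len = 7388 * 20.66 = 152636.08 bits
ratio = original_size / compressed_size = 236416 / 152636.08 = 1.5489

Compression ratio = 1.5489


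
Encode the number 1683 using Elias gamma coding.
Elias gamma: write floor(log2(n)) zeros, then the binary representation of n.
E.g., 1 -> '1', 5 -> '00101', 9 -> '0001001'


num_bits = floor(log2(1683)) + 1 = 11
leading_zeros = num_bits - 1 = 10
binary(1683) = 11010010011

Elias gamma(1683) = '0000000000' + '11010010011' = 000000000011010010011 (21 bits)


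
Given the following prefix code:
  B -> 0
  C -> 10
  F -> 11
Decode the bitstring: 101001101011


Decoding step by step:
Bits 10 -> C
Bits 10 -> C
Bits 0 -> B
Bits 11 -> F
Bits 0 -> B
Bits 10 -> C
Bits 11 -> F


Decoded message: CCBFBCF


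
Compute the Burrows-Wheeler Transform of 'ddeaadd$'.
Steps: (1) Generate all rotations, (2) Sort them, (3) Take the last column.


Rotations (sorted):
  0: $ddeaadd -> last char: d
  1: aadd$dde -> last char: e
  2: add$ddea -> last char: a
  3: d$ddeaad -> last char: d
  4: dd$ddeaa -> last char: a
  5: ddeaadd$ -> last char: $
  6: deaadd$d -> last char: d
  7: eaadd$dd -> last char: d


BWT = deada$dd


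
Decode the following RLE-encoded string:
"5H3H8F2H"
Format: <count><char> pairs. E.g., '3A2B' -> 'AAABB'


Expanding each <count><char> pair:
  5H -> 'HHHHH'
  3H -> 'HHH'
  8F -> 'FFFFFFFF'
  2H -> 'HH'

Decoded = HHHHHHHHFFFFFFFFHH


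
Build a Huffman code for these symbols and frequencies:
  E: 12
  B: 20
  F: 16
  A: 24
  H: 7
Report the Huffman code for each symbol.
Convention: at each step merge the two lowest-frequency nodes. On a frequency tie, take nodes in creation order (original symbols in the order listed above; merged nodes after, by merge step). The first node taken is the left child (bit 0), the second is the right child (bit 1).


Huffman tree construction:
Step 1: Merge H(7) + E(12) = 19
Step 2: Merge F(16) + (H+E)(19) = 35
Step 3: Merge B(20) + A(24) = 44
Step 4: Merge (F+(H+E))(35) + (B+A)(44) = 79
Read each symbol's code off the tree from the root (left child = 0, right child = 1).

Codes:
  E: 011 (length 3)
  B: 10 (length 2)
  F: 00 (length 2)
  A: 11 (length 2)
  H: 010 (length 3)
Average code length: 177/79 = 2.2405 bits/symbol


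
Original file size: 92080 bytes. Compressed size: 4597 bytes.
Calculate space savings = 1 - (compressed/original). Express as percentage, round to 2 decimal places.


ratio = compressed/original = 4597/92080 = 0.049924
savings = 1 - ratio = 1 - 0.049924 = 0.950076
as a percentage: 0.950076 * 100 = 95.01%

Space savings = 1 - 4597/92080 = 95.01%


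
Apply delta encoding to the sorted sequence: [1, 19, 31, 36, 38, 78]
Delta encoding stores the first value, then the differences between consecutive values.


First value: 1
Deltas:
  19 - 1 = 18
  31 - 19 = 12
  36 - 31 = 5
  38 - 36 = 2
  78 - 38 = 40


Delta encoded: [1, 18, 12, 5, 2, 40]


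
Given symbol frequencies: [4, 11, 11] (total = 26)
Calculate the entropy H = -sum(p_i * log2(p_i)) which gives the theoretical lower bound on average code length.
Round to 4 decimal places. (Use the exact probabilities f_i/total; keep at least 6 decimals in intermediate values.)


Per-symbol terms -p_i * log2(p_i) with p_i = f_i/26:
  p = 4/26 = 0.153846: log2(p) = -2.700440, -p*log2(p) = 0.415452
  p = 11/26 = 0.423077: log2(p) = -1.241008, -p*log2(p) = 0.525042
  p = 11/26 = 0.423077: log2(p) = -1.241008, -p*log2(p) = 0.525042
H = 0.415452 + 0.525042 + 0.525042 = 1.465536

H = 1.4655 bits/symbol


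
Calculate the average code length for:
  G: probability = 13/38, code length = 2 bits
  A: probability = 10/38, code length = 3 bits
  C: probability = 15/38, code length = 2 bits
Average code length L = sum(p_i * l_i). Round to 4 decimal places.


Weighted contributions p_i * l_i:
  G: (13/38) * 2 = 26/38
  A: (10/38) * 3 = 30/38
  C: (15/38) * 2 = 30/38
Sum = (26 + 30 + 30)/38 = 86/38

L = 86/38 = 2.2632 bits/symbol


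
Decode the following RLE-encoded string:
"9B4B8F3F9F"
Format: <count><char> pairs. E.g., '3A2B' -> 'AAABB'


Expanding each <count><char> pair:
  9B -> 'BBBBBBBBB'
  4B -> 'BBBB'
  8F -> 'FFFFFFFF'
  3F -> 'FFF'
  9F -> 'FFFFFFFFF'

Decoded = BBBBBBBBBBBBBFFFFFFFFFFFFFFFFFFFF


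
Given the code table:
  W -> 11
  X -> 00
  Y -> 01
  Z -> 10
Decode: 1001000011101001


Decoding:
10 -> Z
01 -> Y
00 -> X
00 -> X
11 -> W
10 -> Z
10 -> Z
01 -> Y


Result: ZYXXWZZY


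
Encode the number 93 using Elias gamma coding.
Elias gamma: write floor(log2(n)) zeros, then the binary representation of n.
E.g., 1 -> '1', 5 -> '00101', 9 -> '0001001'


num_bits = floor(log2(93)) + 1 = 7
leading_zeros = num_bits - 1 = 6
binary(93) = 1011101

Elias gamma(93) = '000000' + '1011101' = 0000001011101 (13 bits)


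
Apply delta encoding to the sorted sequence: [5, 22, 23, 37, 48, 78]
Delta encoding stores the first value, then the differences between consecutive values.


First value: 5
Deltas:
  22 - 5 = 17
  23 - 22 = 1
  37 - 23 = 14
  48 - 37 = 11
  78 - 48 = 30


Delta encoded: [5, 17, 1, 14, 11, 30]


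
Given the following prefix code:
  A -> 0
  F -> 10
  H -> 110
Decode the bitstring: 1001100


Decoding step by step:
Bits 10 -> F
Bits 0 -> A
Bits 110 -> H
Bits 0 -> A


Decoded message: FAHA


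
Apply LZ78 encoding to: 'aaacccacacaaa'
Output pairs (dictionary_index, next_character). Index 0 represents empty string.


LZ78 encoding steps:
Dictionary: {0: ''}
Step 1: w='' (idx 0), next='a' -> output (0, 'a'), add 'a' as idx 1
Step 2: w='a' (idx 1), next='a' -> output (1, 'a'), add 'aa' as idx 2
Step 3: w='' (idx 0), next='c' -> output (0, 'c'), add 'c' as idx 3
Step 4: w='c' (idx 3), next='c' -> output (3, 'c'), add 'cc' as idx 4
Step 5: w='a' (idx 1), next='c' -> output (1, 'c'), add 'ac' as idx 5
Step 6: w='ac' (idx 5), next='a' -> output (5, 'a'), add 'aca' as idx 6
Step 7: w='aa' (idx 2), end of input -> output (2, '')


Encoded: [(0, 'a'), (1, 'a'), (0, 'c'), (3, 'c'), (1, 'c'), (5, 'a'), (2, '')]


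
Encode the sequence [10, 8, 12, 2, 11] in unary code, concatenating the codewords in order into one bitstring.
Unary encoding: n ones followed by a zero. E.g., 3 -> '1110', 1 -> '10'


Encode each number as n ones followed by a terminating 0:
  10 -> 11111111110 (11 bits)
  8 -> 111111110 (9 bits)
  12 -> 1111111111110 (13 bits)
  2 -> 110 (3 bits)
  11 -> 111111111110 (12 bits)
Total length = 11 + 9 + 13 + 3 + 12 = 48 bits.

Unary([10, 8, 12, 2, 11]) = 111111111101111111101111111111110110111111111110 (48 bits)


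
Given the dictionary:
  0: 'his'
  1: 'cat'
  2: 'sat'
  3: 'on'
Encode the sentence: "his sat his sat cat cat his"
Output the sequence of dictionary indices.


Look up each word in the dictionary:
  'his' -> 0
  'sat' -> 2
  'his' -> 0
  'sat' -> 2
  'cat' -> 1
  'cat' -> 1
  'his' -> 0

Encoded: [0, 2, 0, 2, 1, 1, 0]


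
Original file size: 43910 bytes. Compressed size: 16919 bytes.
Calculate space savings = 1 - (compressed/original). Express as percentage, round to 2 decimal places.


ratio = compressed/original = 16919/43910 = 0.385311
savings = 1 - ratio = 1 - 0.385311 = 0.614689
as a percentage: 0.614689 * 100 = 61.47%

Space savings = 1 - 16919/43910 = 61.47%


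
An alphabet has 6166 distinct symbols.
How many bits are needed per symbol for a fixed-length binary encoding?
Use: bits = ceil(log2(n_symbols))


log2(6166) = 12.5901
Bracket: 2^12 = 4096 < 6166 <= 2^13 = 8192
So ceil(log2(6166)) = 13

bits = ceil(log2(6166)) = ceil(12.5901) = 13 bits


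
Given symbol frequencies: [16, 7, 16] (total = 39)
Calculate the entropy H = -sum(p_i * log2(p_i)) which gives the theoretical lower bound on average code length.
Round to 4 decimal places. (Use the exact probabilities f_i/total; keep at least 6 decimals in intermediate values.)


Per-symbol terms -p_i * log2(p_i) with p_i = f_i/39:
  p = 16/39 = 0.410256: log2(p) = -1.285402, -p*log2(p) = 0.527345
  p = 7/39 = 0.179487: log2(p) = -2.478047, -p*log2(p) = 0.444778
  p = 16/39 = 0.410256: log2(p) = -1.285402, -p*log2(p) = 0.527345
H = 0.527345 + 0.444778 + 0.527345 = 1.499468

H = 1.4995 bits/symbol


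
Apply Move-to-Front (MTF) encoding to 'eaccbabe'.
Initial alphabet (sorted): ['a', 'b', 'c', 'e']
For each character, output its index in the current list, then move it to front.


MTF encoding:
'e': index 3 in ['a', 'b', 'c', 'e'] -> ['e', 'a', 'b', 'c']
'a': index 1 in ['e', 'a', 'b', 'c'] -> ['a', 'e', 'b', 'c']
'c': index 3 in ['a', 'e', 'b', 'c'] -> ['c', 'a', 'e', 'b']
'c': index 0 in ['c', 'a', 'e', 'b'] -> ['c', 'a', 'e', 'b']
'b': index 3 in ['c', 'a', 'e', 'b'] -> ['b', 'c', 'a', 'e']
'a': index 2 in ['b', 'c', 'a', 'e'] -> ['a', 'b', 'c', 'e']
'b': index 1 in ['a', 'b', 'c', 'e'] -> ['b', 'a', 'c', 'e']
'e': index 3 in ['b', 'a', 'c', 'e'] -> ['e', 'b', 'a', 'c']


Output: [3, 1, 3, 0, 3, 2, 1, 3]


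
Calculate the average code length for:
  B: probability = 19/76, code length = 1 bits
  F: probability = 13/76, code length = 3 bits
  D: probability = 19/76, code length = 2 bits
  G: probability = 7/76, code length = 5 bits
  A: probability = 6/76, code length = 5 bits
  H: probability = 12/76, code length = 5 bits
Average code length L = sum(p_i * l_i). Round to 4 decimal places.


Weighted contributions p_i * l_i:
  B: (19/76) * 1 = 19/76
  F: (13/76) * 3 = 39/76
  D: (19/76) * 2 = 38/76
  G: (7/76) * 5 = 35/76
  A: (6/76) * 5 = 30/76
  H: (12/76) * 5 = 60/76
Sum = (19 + 39 + 38 + 35 + 30 + 60)/76 = 221/76

L = 221/76 = 2.9079 bits/symbol


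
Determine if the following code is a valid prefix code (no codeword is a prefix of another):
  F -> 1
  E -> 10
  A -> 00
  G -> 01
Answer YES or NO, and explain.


Checking each pair (does one codeword prefix another?):
  F='1' vs E='10': prefix -- VIOLATION

NO -- this is NOT a valid prefix code. F (1) is a prefix of E (10).


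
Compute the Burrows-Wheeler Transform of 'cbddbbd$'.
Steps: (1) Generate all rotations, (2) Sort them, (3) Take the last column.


Rotations (sorted):
  0: $cbddbbd -> last char: d
  1: bbd$cbdd -> last char: d
  2: bd$cbddb -> last char: b
  3: bddbbd$c -> last char: c
  4: cbddbbd$ -> last char: $
  5: d$cbddbb -> last char: b
  6: dbbd$cbd -> last char: d
  7: ddbbd$cb -> last char: b


BWT = ddbc$bdb


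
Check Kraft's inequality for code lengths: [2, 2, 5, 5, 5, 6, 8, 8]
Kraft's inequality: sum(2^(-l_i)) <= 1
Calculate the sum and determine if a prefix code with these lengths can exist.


Sum = 2^(-2) + 2^(-2) + 2^(-5) + 2^(-5) + 2^(-5) + 2^(-6) + 2^(-8) + 2^(-8)
    = 0.25 + 0.25 + 0.03125 + 0.03125 + 0.03125 + 0.015625 + 0.00390625 + 0.00390625
    = 158/256 = 0.6171875
Since 0.6171875 <= 1, Kraft's inequality IS satisfied.
A prefix code with these lengths CAN exist.

Kraft sum = 0.6171875. Satisfied.


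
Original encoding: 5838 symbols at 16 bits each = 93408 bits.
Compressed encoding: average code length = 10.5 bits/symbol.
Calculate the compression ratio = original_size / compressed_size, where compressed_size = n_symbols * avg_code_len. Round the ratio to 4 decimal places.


original_size = n_symbols * orig_bits = 5838 * 16 = 93408 bits
compressed_size = n_symbols * avg_code_len = 5838 * 10.5 = 61299.0 bits
ratio = original_size / compressed_size = 93408 / 61299.0 = 1.5238

Compression ratio = 1.5238


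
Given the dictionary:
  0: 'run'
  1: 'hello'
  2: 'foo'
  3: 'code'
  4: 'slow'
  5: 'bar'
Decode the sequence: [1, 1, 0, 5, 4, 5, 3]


Look up each index in the dictionary:
  1 -> 'hello'
  1 -> 'hello'
  0 -> 'run'
  5 -> 'bar'
  4 -> 'slow'
  5 -> 'bar'
  3 -> 'code'

Decoded: "hello hello run bar slow bar code"


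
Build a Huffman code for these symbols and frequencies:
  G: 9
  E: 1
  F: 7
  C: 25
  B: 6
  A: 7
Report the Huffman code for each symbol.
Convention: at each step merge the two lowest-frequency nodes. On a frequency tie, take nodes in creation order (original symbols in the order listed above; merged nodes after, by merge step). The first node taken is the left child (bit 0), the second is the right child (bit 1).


Huffman tree construction:
Step 1: Merge E(1) + B(6) = 7
Step 2: Merge F(7) + A(7) = 14
Step 3: Merge (E+B)(7) + G(9) = 16
Step 4: Merge (F+A)(14) + ((E+B)+G)(16) = 30
Step 5: Merge C(25) + ((F+A)+((E+B)+G))(30) = 55
Read each symbol's code off the tree from the root (left child = 0, right child = 1).

Codes:
  G: 111 (length 3)
  E: 1100 (length 4)
  F: 100 (length 3)
  C: 0 (length 1)
  B: 1101 (length 4)
  A: 101 (length 3)
Average code length: 122/55 = 2.2182 bits/symbol


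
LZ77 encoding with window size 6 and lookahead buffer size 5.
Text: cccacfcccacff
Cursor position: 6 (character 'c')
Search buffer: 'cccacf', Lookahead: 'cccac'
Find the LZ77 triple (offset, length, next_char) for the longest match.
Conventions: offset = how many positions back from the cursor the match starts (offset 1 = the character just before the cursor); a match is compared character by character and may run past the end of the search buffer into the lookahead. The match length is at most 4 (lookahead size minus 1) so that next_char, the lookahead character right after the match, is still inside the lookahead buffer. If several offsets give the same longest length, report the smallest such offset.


Try each offset into the search buffer:
  offset=1 (pos 5, char 'f'): match length 0
  offset=2 (pos 4, char 'c'): match length 1
  offset=3 (pos 3, char 'a'): match length 0
  offset=4 (pos 2, char 'c'): match length 1
  offset=5 (pos 1, char 'c'): match length 2
  offset=6 (pos 0, char 'c'): match length 4
Longest match has length 4 at offset 6.
next_char = character at position 6 + 4 = 10 -> 'c'

Best match: offset=6, length=4 (matching 'ccca' starting at position 0)
LZ77 triple: (6, 4, 'c')


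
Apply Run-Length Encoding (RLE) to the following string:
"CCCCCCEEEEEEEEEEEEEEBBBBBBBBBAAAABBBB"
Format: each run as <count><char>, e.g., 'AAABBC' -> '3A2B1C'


Scanning runs left to right:
  i=0: run of 'C' x 6 -> '6C'
  i=6: run of 'E' x 14 -> '14E'
  i=20: run of 'B' x 9 -> '9B'
  i=29: run of 'A' x 4 -> '4A'
  i=33: run of 'B' x 4 -> '4B'

RLE = 6C14E9B4A4B


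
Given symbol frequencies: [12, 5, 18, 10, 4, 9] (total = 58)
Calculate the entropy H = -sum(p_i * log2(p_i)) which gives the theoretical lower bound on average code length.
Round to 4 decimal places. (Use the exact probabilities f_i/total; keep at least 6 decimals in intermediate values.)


Per-symbol terms -p_i * log2(p_i) with p_i = f_i/58:
  p = 12/58 = 0.206897: log2(p) = -2.273018, -p*log2(p) = 0.470280
  p = 5/58 = 0.086207: log2(p) = -3.536053, -p*log2(p) = 0.304832
  p = 18/58 = 0.310345: log2(p) = -1.688056, -p*log2(p) = 0.523879
  p = 10/58 = 0.172414: log2(p) = -2.536053, -p*log2(p) = 0.437251
  p = 4/58 = 0.068966: log2(p) = -3.857981, -p*log2(p) = 0.266068
  p = 9/58 = 0.155172: log2(p) = -2.688056, -p*log2(p) = 0.417112
H = 0.470280 + 0.304832 + 0.523879 + 0.437251 + 0.266068 + 0.417112 = 2.419422

H = 2.4194 bits/symbol


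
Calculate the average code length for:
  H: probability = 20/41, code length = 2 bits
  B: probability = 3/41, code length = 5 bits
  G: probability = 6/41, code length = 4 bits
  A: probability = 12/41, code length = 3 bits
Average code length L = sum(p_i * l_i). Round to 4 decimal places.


Weighted contributions p_i * l_i:
  H: (20/41) * 2 = 40/41
  B: (3/41) * 5 = 15/41
  G: (6/41) * 4 = 24/41
  A: (12/41) * 3 = 36/41
Sum = (40 + 15 + 24 + 36)/41 = 115/41

L = 115/41 = 2.8049 bits/symbol


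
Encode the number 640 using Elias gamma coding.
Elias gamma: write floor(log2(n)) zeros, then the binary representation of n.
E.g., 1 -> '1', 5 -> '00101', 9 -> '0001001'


num_bits = floor(log2(640)) + 1 = 10
leading_zeros = num_bits - 1 = 9
binary(640) = 1010000000

Elias gamma(640) = '000000000' + '1010000000' = 0000000001010000000 (19 bits)


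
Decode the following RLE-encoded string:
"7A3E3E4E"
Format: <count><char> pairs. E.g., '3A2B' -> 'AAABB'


Expanding each <count><char> pair:
  7A -> 'AAAAAAA'
  3E -> 'EEE'
  3E -> 'EEE'
  4E -> 'EEEE'

Decoded = AAAAAAAEEEEEEEEEE


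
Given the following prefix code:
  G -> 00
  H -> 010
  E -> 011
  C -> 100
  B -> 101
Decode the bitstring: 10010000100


Decoding step by step:
Bits 100 -> C
Bits 100 -> C
Bits 00 -> G
Bits 100 -> C


Decoded message: CCGC


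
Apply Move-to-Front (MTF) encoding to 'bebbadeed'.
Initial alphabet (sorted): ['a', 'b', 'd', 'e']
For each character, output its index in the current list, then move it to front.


MTF encoding:
'b': index 1 in ['a', 'b', 'd', 'e'] -> ['b', 'a', 'd', 'e']
'e': index 3 in ['b', 'a', 'd', 'e'] -> ['e', 'b', 'a', 'd']
'b': index 1 in ['e', 'b', 'a', 'd'] -> ['b', 'e', 'a', 'd']
'b': index 0 in ['b', 'e', 'a', 'd'] -> ['b', 'e', 'a', 'd']
'a': index 2 in ['b', 'e', 'a', 'd'] -> ['a', 'b', 'e', 'd']
'd': index 3 in ['a', 'b', 'e', 'd'] -> ['d', 'a', 'b', 'e']
'e': index 3 in ['d', 'a', 'b', 'e'] -> ['e', 'd', 'a', 'b']
'e': index 0 in ['e', 'd', 'a', 'b'] -> ['e', 'd', 'a', 'b']
'd': index 1 in ['e', 'd', 'a', 'b'] -> ['d', 'e', 'a', 'b']


Output: [1, 3, 1, 0, 2, 3, 3, 0, 1]


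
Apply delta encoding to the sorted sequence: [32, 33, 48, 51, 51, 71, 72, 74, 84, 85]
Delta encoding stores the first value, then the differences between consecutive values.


First value: 32
Deltas:
  33 - 32 = 1
  48 - 33 = 15
  51 - 48 = 3
  51 - 51 = 0
  71 - 51 = 20
  72 - 71 = 1
  74 - 72 = 2
  84 - 74 = 10
  85 - 84 = 1


Delta encoded: [32, 1, 15, 3, 0, 20, 1, 2, 10, 1]


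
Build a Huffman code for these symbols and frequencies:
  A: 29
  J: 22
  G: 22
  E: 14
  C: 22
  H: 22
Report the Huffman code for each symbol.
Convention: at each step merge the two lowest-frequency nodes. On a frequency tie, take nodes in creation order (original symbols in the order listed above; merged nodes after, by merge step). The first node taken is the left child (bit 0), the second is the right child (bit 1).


Huffman tree construction:
Step 1: Merge E(14) + J(22) = 36
Step 2: Merge G(22) + C(22) = 44
Step 3: Merge H(22) + A(29) = 51
Step 4: Merge (E+J)(36) + (G+C)(44) = 80
Step 5: Merge (H+A)(51) + ((E+J)+(G+C))(80) = 131
Read each symbol's code off the tree from the root (left child = 0, right child = 1).

Codes:
  A: 01 (length 2)
  J: 101 (length 3)
  G: 110 (length 3)
  E: 100 (length 3)
  C: 111 (length 3)
  H: 00 (length 2)
Average code length: 342/131 = 2.6107 bits/symbol


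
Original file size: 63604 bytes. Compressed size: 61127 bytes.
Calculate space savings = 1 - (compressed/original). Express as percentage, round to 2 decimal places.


ratio = compressed/original = 61127/63604 = 0.961056
savings = 1 - ratio = 1 - 0.961056 = 0.038944
as a percentage: 0.038944 * 100 = 3.89%

Space savings = 1 - 61127/63604 = 3.89%


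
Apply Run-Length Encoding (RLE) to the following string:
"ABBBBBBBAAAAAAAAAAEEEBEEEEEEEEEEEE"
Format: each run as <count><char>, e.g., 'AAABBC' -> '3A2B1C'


Scanning runs left to right:
  i=0: run of 'A' x 1 -> '1A'
  i=1: run of 'B' x 7 -> '7B'
  i=8: run of 'A' x 10 -> '10A'
  i=18: run of 'E' x 3 -> '3E'
  i=21: run of 'B' x 1 -> '1B'
  i=22: run of 'E' x 12 -> '12E'

RLE = 1A7B10A3E1B12E


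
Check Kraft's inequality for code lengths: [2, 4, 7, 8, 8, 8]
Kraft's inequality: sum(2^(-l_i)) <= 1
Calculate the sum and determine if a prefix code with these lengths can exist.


Sum = 2^(-2) + 2^(-4) + 2^(-7) + 2^(-8) + 2^(-8) + 2^(-8)
    = 0.25 + 0.0625 + 0.0078125 + 0.00390625 + 0.00390625 + 0.00390625
    = 85/256 = 0.33203125
Since 0.33203125 <= 1, Kraft's inequality IS satisfied.
A prefix code with these lengths CAN exist.

Kraft sum = 0.33203125. Satisfied.


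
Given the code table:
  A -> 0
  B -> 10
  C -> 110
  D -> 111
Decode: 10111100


Decoding:
10 -> B
111 -> D
10 -> B
0 -> A


Result: BDBA


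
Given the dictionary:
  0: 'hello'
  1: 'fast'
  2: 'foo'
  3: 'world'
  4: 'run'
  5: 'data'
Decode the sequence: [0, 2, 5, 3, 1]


Look up each index in the dictionary:
  0 -> 'hello'
  2 -> 'foo'
  5 -> 'data'
  3 -> 'world'
  1 -> 'fast'

Decoded: "hello foo data world fast"


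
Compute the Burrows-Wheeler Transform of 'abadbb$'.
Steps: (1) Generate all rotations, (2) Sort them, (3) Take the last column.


Rotations (sorted):
  0: $abadbb -> last char: b
  1: abadbb$ -> last char: $
  2: adbb$ab -> last char: b
  3: b$abadb -> last char: b
  4: badbb$a -> last char: a
  5: bb$abad -> last char: d
  6: dbb$aba -> last char: a


BWT = b$bbada


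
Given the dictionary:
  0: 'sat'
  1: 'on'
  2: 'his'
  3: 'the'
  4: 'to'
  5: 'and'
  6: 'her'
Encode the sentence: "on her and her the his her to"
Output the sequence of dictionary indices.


Look up each word in the dictionary:
  'on' -> 1
  'her' -> 6
  'and' -> 5
  'her' -> 6
  'the' -> 3
  'his' -> 2
  'her' -> 6
  'to' -> 4

Encoded: [1, 6, 5, 6, 3, 2, 6, 4]


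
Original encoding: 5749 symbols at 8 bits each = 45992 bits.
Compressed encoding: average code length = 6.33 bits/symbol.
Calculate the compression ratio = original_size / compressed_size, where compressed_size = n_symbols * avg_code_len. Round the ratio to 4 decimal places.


original_size = n_symbols * orig_bits = 5749 * 8 = 45992 bits
compressed_size = n_symbols * avg_code_len = 5749 * 6.33 = 36391.17 bits
ratio = original_size / compressed_size = 45992 / 36391.17 = 1.2638

Compression ratio = 1.2638


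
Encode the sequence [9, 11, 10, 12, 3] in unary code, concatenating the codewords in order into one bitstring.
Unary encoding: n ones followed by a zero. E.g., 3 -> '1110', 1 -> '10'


Encode each number as n ones followed by a terminating 0:
  9 -> 1111111110 (10 bits)
  11 -> 111111111110 (12 bits)
  10 -> 11111111110 (11 bits)
  12 -> 1111111111110 (13 bits)
  3 -> 1110 (4 bits)
Total length = 10 + 12 + 11 + 13 + 4 = 50 bits.

Unary([9, 11, 10, 12, 3]) = 11111111101111111111101111111111011111111111101110 (50 bits)


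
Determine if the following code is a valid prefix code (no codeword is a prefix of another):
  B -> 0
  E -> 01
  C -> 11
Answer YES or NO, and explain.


Checking each pair (does one codeword prefix another?):
  B='0' vs E='01': prefix -- VIOLATION

NO -- this is NOT a valid prefix code. B (0) is a prefix of E (01).


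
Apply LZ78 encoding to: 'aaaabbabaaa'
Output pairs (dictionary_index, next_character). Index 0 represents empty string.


LZ78 encoding steps:
Dictionary: {0: ''}
Step 1: w='' (idx 0), next='a' -> output (0, 'a'), add 'a' as idx 1
Step 2: w='a' (idx 1), next='a' -> output (1, 'a'), add 'aa' as idx 2
Step 3: w='a' (idx 1), next='b' -> output (1, 'b'), add 'ab' as idx 3
Step 4: w='' (idx 0), next='b' -> output (0, 'b'), add 'b' as idx 4
Step 5: w='ab' (idx 3), next='a' -> output (3, 'a'), add 'aba' as idx 5
Step 6: w='aa' (idx 2), end of input -> output (2, '')


Encoded: [(0, 'a'), (1, 'a'), (1, 'b'), (0, 'b'), (3, 'a'), (2, '')]


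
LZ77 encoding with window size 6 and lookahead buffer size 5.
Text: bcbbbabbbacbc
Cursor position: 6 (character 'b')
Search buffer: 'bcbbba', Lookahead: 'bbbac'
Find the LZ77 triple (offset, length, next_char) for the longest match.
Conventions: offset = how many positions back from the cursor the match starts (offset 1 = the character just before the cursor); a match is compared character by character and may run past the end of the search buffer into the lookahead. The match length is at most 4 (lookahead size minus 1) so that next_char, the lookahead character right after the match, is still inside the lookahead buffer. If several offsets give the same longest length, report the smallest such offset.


Try each offset into the search buffer:
  offset=1 (pos 5, char 'a'): match length 0
  offset=2 (pos 4, char 'b'): match length 1
  offset=3 (pos 3, char 'b'): match length 2
  offset=4 (pos 2, char 'b'): match length 4
  offset=5 (pos 1, char 'c'): match length 0
  offset=6 (pos 0, char 'b'): match length 1
Longest match has length 4 at offset 4.
next_char = character at position 6 + 4 = 10 -> 'c'

Best match: offset=4, length=4 (matching 'bbba' starting at position 2)
LZ77 triple: (4, 4, 'c')
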